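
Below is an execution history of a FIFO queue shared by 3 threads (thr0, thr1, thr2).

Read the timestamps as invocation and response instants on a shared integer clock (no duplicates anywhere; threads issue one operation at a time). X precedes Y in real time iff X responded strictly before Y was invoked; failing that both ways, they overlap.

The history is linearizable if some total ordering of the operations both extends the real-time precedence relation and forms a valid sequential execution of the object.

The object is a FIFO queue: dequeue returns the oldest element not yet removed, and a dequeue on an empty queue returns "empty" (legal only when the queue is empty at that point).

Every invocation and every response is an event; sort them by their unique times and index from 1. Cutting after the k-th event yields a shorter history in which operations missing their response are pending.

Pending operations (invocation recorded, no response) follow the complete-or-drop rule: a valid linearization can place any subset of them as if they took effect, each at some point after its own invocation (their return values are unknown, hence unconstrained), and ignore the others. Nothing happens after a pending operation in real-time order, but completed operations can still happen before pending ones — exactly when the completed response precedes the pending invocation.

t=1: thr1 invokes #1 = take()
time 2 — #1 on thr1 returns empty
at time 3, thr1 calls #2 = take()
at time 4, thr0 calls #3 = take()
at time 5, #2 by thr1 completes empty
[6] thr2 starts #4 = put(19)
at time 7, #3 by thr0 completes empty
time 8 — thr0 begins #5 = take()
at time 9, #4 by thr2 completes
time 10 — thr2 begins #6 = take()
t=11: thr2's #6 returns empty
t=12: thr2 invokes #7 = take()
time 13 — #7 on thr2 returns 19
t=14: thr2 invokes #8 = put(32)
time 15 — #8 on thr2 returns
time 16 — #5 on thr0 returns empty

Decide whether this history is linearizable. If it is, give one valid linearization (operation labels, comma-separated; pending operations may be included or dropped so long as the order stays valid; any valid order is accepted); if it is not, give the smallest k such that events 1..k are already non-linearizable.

events 1..12 are fine; event 13 — the response of #7 at time 13 — makes the prefix non-linearizable
checked exhaustively: 3 real-time-consistent orders of 6 completed operations, zero legal FIFO queue replays
every completion of the 1 pending operation (#5) was checked; none linearizes
take #1, #2, #3, #4, #6, #7 (pending dropped): step 5 already fails, because #6 take() → empty cannot occur there
take #1, #2, #4, #3, #6, #7 (pending dropped): step 4 already fails, because #3 take() → empty cannot occur there

not linearizable — minimal violating prefix: 13 events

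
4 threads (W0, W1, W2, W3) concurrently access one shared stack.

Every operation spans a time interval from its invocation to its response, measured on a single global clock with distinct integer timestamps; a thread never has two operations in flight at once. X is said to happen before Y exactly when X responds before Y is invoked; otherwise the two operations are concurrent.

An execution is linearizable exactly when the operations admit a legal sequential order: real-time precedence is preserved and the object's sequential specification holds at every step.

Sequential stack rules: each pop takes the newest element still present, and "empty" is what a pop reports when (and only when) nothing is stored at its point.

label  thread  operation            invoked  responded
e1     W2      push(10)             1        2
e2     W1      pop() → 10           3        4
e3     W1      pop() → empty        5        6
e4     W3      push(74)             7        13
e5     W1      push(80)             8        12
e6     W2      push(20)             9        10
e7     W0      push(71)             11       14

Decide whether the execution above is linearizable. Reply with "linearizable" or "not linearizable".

linearizable

witness order: e1, e2, e3, e4, e5, e6, e7
step 1: e1 push(10) — stack <10>
step 2: e2 pop() → 10 — stack <>
step 3: e3 pop() → empty — stack <>
step 4: e4 push(74) — stack <74>
step 5: e5 push(80) — stack <74,80>
step 6: e6 push(20) — stack <74,80,20>
step 7: e7 push(71) — stack <74,80,20,71>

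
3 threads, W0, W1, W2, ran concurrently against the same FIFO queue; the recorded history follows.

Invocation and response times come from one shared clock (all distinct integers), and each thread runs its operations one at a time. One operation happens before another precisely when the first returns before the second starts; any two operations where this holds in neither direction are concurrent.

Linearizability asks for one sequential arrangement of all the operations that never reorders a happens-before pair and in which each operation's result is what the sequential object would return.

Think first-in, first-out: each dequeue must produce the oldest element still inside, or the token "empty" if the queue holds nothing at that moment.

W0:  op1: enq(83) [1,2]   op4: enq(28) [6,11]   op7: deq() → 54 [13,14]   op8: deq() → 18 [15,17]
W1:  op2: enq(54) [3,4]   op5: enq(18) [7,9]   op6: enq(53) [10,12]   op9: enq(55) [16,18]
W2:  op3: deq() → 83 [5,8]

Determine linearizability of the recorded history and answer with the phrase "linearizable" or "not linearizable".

linearizable

witness order: op1, op2, op3, op5, op4, op6, op7, op8, op9
after step 1 (op1 enq(83)): queue <83>
after step 2 (op2 enq(54)): queue <83,54>
after step 3 (op3 deq() → 83): queue <54>
after step 4 (op5 enq(18)): queue <54,18>
after step 5 (op4 enq(28)): queue <54,18,28>
after step 6 (op6 enq(53)): queue <54,18,28,53>
after step 7 (op7 deq() → 54): queue <18,28,53>
after step 8 (op8 deq() → 18): queue <28,53>
after step 9 (op9 enq(55)): queue <28,53,55>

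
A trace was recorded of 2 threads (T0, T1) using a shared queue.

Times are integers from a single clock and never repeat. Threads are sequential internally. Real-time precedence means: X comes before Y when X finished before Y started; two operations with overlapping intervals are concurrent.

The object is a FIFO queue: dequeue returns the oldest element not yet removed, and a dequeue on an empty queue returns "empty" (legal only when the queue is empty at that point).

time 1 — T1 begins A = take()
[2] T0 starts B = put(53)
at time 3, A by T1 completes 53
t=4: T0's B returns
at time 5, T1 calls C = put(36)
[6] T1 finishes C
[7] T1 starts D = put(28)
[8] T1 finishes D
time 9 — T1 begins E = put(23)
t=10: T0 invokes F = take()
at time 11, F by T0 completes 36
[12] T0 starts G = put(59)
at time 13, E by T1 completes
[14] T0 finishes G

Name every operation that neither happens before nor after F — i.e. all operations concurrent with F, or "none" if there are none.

overlap test against F [10,11]: concurrent iff the interval meets 10..11
A [1,3]: before
B [2,4]: before
C [5,6]: before
D [7,8]: before
E [9,13]: concurrent
G [12,14]: after

E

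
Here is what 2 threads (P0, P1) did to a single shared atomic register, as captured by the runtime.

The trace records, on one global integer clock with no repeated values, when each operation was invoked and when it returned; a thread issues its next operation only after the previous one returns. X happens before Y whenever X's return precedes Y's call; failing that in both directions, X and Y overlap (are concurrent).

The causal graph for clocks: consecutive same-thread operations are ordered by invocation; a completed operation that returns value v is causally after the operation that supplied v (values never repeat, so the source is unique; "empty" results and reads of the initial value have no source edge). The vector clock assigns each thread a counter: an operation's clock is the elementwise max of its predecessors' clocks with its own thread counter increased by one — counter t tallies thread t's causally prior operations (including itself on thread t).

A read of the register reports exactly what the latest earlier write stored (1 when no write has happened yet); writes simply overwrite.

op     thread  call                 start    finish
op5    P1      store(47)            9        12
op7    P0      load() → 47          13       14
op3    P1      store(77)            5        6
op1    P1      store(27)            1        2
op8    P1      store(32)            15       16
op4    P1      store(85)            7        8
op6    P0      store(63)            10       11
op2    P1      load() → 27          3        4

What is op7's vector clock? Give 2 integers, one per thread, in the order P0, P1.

(2, 5)

invoked at 1, op1 has no predecessors; its own P1 bump gives (0, 1)
invoked at 10, op6 has no predecessors; its own P0 bump gives (1, 0)
merge at op2 (invoked 3): VC(op1)=(0, 1), own-thread bump on P1 → (0, 2)
merge at op3 (invoked 5): VC(op2)=(0, 2), own-thread bump on P1 → (0, 3)
merge at op4 (invoked 7): VC(op3)=(0, 3), own-thread bump on P1 → (0, 4)
merge at op5 (invoked 9): VC(op4)=(0, 4), own-thread bump on P1 → (0, 5)
merge at op8 (invoked 15): VC(op5)=(0, 5), own-thread bump on P1 → (0, 6)
merge at op7 (invoked 13): VC(op5)=(0, 5), VC(op6)=(1, 0), own-thread bump on P0 → (2, 5)
target: VC(op7) = (2, 5)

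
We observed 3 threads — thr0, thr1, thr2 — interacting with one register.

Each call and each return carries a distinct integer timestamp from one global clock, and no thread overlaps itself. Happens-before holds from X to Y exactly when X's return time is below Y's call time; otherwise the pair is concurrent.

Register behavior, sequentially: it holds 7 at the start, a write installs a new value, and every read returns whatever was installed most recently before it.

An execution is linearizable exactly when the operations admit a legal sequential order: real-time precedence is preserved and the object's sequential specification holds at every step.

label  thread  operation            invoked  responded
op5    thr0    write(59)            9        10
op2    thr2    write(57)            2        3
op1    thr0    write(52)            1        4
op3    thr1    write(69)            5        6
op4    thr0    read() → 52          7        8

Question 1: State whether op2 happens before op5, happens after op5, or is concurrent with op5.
before

op2 spans [2,3], op5 spans [9,10]
resp(op2)=3 < inv(op5)=9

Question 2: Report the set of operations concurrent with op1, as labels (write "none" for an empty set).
op2

op1 runs from 1 to 4; window-overlapping ops are concurrent
op2 [2,3]: concurrent
op3 [5,6]: after
op4 [7,8]: after
op5 [9,10]: after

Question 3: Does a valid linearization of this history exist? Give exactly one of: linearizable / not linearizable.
not linearizable

prefix check: 1..7 passes, 1..8 fails once op4's time-8 response joins
the 4 completed operations admit 2 real-time orders; each fails the register replay
e.g. op1, op2, op3, op4: illegal at step 4, since op4 read() → 52 cannot apply there
e.g. op2, op1, op3, op4: illegal at step 4, since op4 read() → 52 cannot apply there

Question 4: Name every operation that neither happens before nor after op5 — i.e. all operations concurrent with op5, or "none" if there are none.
none

concurrent with op5 ([9,10]): every op whose interval crosses 9..10
op1 [1,4]: before
op2 [2,3]: before
op3 [5,6]: before
op4 [7,8]: before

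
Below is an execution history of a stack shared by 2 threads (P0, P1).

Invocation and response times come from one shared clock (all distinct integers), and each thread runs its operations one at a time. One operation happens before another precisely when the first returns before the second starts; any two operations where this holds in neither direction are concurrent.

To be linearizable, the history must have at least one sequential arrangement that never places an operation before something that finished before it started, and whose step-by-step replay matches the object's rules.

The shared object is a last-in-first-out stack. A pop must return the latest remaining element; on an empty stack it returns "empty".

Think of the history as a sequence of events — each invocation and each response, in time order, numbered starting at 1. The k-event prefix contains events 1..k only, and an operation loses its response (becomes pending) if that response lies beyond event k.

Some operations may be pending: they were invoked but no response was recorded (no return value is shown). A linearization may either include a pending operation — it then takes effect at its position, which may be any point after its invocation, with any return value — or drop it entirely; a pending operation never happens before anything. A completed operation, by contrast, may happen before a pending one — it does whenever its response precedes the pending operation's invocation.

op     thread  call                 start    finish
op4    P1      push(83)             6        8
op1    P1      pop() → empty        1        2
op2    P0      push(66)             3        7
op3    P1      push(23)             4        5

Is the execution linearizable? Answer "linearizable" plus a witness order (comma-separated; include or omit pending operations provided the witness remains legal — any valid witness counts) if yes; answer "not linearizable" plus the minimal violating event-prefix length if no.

linearizable — witness: op1, op2, op3, op4

after step 1 (op1 pop() → empty): stack <>
after step 2 (op2 push(66)): stack <66>
after step 3 (op3 push(23)): stack <66,23>
after step 4 (op4 push(83)): stack <66,23,83>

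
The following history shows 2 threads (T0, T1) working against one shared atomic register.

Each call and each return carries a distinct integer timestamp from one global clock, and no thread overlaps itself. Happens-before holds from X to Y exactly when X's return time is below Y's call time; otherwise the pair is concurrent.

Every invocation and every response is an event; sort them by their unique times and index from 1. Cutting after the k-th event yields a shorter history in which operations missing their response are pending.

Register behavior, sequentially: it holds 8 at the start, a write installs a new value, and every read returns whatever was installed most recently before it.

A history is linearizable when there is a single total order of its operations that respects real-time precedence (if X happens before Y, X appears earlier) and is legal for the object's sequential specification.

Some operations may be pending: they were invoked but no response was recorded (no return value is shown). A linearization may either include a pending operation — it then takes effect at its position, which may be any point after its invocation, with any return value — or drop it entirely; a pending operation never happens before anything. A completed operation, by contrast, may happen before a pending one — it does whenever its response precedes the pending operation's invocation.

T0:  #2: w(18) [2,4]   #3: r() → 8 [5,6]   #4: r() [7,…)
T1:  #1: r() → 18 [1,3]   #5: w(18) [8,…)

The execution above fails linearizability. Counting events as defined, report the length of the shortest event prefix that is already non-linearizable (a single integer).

6

events 1..5 are linearizable; a witness order is #2, #1:
step 1: #2 w(18) — value 18
step 2: #1 r() → 18 — value 18
adding event 6 (#3 responds at 6) leaves no legal real-time order
take #1, #2, #3: step 1 already fails, because #1 r() → 18 cannot occur there
take #2, #1, #3: step 3 already fails, because #3 r() → 8 cannot occur there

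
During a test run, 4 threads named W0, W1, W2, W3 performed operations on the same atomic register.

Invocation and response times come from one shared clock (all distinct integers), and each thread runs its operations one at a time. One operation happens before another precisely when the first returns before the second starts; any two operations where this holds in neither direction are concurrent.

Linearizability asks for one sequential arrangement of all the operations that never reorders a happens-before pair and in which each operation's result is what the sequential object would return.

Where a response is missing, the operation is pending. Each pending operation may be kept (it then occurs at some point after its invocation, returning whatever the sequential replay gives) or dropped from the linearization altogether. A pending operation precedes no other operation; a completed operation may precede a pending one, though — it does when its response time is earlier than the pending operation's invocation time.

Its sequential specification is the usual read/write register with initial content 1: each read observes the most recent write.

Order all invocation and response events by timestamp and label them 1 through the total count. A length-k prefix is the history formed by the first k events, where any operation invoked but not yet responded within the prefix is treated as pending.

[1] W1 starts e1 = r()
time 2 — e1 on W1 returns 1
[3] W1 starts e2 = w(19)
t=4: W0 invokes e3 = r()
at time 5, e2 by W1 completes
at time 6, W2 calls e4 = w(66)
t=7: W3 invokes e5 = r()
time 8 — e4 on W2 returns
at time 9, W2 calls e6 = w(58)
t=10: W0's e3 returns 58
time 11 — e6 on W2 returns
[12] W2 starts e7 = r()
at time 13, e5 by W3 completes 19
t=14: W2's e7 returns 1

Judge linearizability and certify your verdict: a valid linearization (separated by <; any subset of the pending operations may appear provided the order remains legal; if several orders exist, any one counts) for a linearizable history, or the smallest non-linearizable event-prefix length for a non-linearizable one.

already the first 14 events (up to e7's response at time 14) admit no linearization; the first 13 still do
every one of the 19 real-time-consistent orders over 7 completed atomic register ops fails the sequential spec
one such order, e1, e2, e3, e4, e5, e6, e7, breaks at step 3 where e3 r() → 58 is illegal
one such order, e1, e2, e3, e4, e6, e5, e7, breaks at step 3 where e3 r() → 58 is illegal

not linearizable — minimal violating prefix: 14 events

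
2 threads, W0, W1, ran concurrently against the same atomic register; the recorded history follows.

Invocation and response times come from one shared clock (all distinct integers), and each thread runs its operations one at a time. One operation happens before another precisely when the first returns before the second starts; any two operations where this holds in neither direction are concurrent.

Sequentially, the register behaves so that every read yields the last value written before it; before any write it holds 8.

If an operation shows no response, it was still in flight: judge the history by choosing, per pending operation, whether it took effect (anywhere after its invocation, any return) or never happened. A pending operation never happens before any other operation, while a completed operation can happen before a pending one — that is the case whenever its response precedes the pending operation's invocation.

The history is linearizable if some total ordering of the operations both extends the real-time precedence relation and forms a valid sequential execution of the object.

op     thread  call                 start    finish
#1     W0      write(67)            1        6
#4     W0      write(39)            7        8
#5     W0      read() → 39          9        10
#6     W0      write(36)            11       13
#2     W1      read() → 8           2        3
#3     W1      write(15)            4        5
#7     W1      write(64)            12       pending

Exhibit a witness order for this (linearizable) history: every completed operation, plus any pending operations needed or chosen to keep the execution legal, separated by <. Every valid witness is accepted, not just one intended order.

after step 1 (#2 read() → 8): value 8
after step 2 (#1 write(67)): value 67
after step 3 (#3 write(15)): value 15
after step 4 (#4 write(39)): value 39
after step 5 (#5 read() → 39): value 39
after step 6 (#6 write(36)): value 36

#2 < #1 < #3 < #4 < #5 < #6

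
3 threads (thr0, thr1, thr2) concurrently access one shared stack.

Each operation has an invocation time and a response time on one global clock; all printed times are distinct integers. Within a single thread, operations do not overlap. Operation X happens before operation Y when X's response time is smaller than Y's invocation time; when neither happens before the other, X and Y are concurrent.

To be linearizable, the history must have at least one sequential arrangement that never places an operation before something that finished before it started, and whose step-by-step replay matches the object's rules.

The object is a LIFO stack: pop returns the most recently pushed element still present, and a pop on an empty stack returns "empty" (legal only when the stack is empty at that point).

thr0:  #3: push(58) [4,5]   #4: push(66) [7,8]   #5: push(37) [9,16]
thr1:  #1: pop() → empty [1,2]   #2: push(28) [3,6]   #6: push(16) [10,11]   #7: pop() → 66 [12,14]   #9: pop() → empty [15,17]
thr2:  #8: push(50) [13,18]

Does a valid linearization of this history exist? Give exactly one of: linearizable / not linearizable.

not linearizable

cut after 13 events: linearizable; cut after 14 events (#7 responds, time 14): not linearizable
real-time-consistent orders of the 6 completed operations: 2 — all fail the stack replay
no escape via the 2 pending operations (#5, #8): every completion choice fails
e.g. #1, #2, #3, #4, #6, #7 (pending dropped): illegal at step 6, since #7 pop() → 66 cannot apply there
e.g. #1, #3, #2, #4, #6, #7 (pending dropped): illegal at step 6, since #7 pop() → 66 cannot apply there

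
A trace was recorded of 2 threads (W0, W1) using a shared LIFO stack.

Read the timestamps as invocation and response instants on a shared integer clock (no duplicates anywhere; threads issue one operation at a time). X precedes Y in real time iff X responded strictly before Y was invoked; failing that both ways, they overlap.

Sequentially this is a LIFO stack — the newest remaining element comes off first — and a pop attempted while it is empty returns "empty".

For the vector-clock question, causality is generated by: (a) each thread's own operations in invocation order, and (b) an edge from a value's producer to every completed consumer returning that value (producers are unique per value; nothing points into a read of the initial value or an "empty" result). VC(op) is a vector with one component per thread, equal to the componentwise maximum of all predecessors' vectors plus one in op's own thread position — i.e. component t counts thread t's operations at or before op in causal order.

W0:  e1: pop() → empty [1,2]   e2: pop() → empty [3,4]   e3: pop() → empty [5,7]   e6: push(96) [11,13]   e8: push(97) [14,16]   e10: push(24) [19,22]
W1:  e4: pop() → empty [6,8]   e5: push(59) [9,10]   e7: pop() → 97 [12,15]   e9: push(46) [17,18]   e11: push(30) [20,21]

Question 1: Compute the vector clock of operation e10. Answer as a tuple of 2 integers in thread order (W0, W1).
VC(e4, invoked at 6): no causal predecessors; +1 on W1 → (0, 1)
VC(e1, invoked at 1): no causal predecessors; +1 on W0 → (1, 0)
VC(e5, invoked at 9): max of VC(e4)=(0, 1), then +1 on thread W1 → (0, 2)
VC(e2, invoked at 3): max of VC(e1)=(1, 0), then +1 on thread W0 → (2, 0)
VC(e3, invoked at 5): max of VC(e2)=(2, 0), then +1 on thread W0 → (3, 0)
VC(e6, invoked at 11): max of VC(e3)=(3, 0), then +1 on thread W0 → (4, 0)
VC(e8, invoked at 14): max of VC(e6)=(4, 0), then +1 on thread W0 → (5, 0)
VC(e10, invoked at 19): max of VC(e8)=(5, 0), then +1 on thread W0 → (6, 0)
VC(e7, invoked at 12): max of VC(e5)=(0, 2), VC(e8)=(5, 0), then +1 on thread W1 → (5, 3)
VC(e9, invoked at 17): max of VC(e7)=(5, 3), then +1 on thread W1 → (5, 4)
VC(e11, invoked at 20): max of VC(e9)=(5, 4), then +1 on thread W1 → (5, 5)
target: VC(e10) = (6, 0)

(6, 0)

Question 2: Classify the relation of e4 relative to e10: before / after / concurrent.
e4 spans [6,8], e10 spans [19,22]
resp(e4)=8 < inv(e10)=19

before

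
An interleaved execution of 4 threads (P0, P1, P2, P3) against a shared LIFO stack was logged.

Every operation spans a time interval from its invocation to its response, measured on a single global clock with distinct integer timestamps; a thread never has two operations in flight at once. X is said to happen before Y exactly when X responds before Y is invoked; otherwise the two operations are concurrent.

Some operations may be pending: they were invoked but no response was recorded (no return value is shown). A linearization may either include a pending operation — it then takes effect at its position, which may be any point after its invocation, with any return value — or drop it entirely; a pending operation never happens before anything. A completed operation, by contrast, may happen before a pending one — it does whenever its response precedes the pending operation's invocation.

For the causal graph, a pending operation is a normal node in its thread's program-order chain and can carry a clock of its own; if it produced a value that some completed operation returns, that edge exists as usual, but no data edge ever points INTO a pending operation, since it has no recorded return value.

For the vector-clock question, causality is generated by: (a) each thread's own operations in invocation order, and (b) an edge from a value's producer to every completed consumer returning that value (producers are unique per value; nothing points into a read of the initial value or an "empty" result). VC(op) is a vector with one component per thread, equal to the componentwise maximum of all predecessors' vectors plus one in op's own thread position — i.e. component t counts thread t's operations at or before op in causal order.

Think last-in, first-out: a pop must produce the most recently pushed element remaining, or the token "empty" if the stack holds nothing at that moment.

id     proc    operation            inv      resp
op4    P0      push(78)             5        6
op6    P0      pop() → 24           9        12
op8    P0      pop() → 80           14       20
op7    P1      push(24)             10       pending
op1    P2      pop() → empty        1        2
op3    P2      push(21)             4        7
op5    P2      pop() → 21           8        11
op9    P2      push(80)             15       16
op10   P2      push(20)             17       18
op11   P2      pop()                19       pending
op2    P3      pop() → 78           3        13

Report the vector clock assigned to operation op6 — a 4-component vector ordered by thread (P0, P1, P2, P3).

op1, invoked 1, has no incoming edges; only P2's bump applies → (0, 0, 1, 0)
op7, invoked 10, has no incoming edges; only P1's bump applies → (0, 1, 0, 0)
op4, invoked 5, has no incoming edges; only P0's bump applies → (1, 0, 0, 0)
op3 (invocation 4): componentwise max over VC(op1)=(0, 0, 1, 0), +1 at P2, giving (0, 0, 2, 0)
op2 (invocation 3): componentwise max over VC(op4)=(1, 0, 0, 0), +1 at P3, giving (1, 0, 0, 1)
op5 (invocation 8): componentwise max over VC(op3)=(0, 0, 2, 0), +1 at P2, giving (0, 0, 3, 0)
op6 (invocation 9): componentwise max over VC(op4)=(1, 0, 0, 0), VC(op7)=(0, 1, 0, 0), +1 at P0, giving (2, 1, 0, 0)
op9 (invocation 15): componentwise max over VC(op5)=(0, 0, 3, 0), +1 at P2, giving (0, 0, 4, 0)
op10 (invocation 17): componentwise max over VC(op9)=(0, 0, 4, 0), +1 at P2, giving (0, 0, 5, 0)
op11 (invocation 19): componentwise max over VC(op10)=(0, 0, 5, 0), +1 at P2, giving (0, 0, 6, 0)
op8 (invocation 14): componentwise max over VC(op6)=(2, 1, 0, 0), VC(op9)=(0, 0, 4, 0), +1 at P0, giving (3, 1, 4, 0)
target: VC(op6) = (2, 1, 0, 0)

(2, 1, 0, 0)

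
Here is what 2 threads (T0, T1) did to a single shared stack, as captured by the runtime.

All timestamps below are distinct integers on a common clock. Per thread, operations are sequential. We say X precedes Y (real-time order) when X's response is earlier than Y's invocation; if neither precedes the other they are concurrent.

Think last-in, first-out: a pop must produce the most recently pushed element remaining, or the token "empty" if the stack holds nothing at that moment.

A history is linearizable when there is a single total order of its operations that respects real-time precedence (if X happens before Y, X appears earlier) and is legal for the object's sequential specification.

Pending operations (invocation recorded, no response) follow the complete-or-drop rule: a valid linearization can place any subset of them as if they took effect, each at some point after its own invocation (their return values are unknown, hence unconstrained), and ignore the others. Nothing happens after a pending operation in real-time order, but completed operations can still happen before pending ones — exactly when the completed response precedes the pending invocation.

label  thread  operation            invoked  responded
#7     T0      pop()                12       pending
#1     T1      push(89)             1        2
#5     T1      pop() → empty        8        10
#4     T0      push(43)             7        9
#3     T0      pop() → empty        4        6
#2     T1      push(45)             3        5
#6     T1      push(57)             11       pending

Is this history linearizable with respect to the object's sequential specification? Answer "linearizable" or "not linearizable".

not linearizable

prefix check: 1..5 passes, 1..6 fails once #3's time-6 response joins
3 completed operations, 2 real-time-consistent orders — every stack replay fails
e.g. #1, #2, #3: illegal at step 3, since #3 pop() → empty cannot apply there
e.g. #1, #3, #2: illegal at step 2, since #3 pop() → empty cannot apply there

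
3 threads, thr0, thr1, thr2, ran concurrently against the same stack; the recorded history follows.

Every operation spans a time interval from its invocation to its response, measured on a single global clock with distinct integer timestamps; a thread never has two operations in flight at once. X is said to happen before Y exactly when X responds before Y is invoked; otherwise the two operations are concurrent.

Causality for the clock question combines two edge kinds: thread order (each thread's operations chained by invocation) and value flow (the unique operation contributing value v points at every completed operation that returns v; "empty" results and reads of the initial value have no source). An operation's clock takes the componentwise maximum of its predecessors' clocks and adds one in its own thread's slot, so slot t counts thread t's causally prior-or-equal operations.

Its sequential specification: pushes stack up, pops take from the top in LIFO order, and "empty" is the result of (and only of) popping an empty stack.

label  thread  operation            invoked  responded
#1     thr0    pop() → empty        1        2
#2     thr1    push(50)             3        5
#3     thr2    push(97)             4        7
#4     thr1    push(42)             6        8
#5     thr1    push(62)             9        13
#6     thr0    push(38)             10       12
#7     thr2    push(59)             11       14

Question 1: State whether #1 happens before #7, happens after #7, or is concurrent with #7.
Answer: before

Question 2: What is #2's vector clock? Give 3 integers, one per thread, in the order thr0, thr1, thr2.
Answer: (0, 1, 0)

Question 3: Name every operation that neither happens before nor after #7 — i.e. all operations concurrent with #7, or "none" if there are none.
Answer: #5, #6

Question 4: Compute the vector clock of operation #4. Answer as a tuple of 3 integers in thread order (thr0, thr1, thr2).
Answer: (0, 2, 0)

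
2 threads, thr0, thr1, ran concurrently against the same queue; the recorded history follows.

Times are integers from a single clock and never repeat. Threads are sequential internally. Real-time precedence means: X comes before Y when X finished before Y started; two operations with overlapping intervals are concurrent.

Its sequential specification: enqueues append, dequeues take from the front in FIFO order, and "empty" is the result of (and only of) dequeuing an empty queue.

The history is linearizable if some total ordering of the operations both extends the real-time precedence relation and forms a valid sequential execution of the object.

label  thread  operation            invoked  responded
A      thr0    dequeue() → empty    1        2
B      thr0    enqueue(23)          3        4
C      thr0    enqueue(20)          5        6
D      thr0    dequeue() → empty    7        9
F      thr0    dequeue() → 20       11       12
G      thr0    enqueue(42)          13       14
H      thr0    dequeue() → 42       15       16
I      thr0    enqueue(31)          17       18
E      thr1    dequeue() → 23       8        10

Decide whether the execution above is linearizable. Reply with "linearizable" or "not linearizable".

events 1..8 are fine; event 9 — the response of D at time 9 — makes the prefix non-linearizable
the completed operations (4 total) allow one real-time order; the queue replay rejects it
no completion choice of the 1 pending operation (E) rescues it — every subset was tried
take A, B, C, D (pending dropped): step 4 already fails, because D dequeue() → empty cannot occur there

not linearizable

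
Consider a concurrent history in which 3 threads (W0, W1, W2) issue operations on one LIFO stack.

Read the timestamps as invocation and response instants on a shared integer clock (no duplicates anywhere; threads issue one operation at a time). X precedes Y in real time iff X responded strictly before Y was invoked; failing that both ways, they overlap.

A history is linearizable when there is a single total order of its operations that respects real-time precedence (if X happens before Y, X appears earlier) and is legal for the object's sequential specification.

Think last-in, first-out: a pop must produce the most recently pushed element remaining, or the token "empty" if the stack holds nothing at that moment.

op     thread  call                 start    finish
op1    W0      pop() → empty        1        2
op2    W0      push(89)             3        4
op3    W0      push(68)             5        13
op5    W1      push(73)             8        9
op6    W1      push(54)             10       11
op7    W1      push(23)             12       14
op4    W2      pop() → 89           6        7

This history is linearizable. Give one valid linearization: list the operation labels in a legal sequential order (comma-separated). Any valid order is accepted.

after step 1 (op1 pop() → empty): stack <>
after step 2 (op2 push(89)): stack <89>
after step 3 (op4 pop() → 89): stack <>
after step 4 (op3 push(68)): stack <68>
after step 5 (op5 push(73)): stack <68,73>
after step 6 (op6 push(54)): stack <68,73,54>
after step 7 (op7 push(23)): stack <68,73,54,23>

op1, op2, op4, op3, op5, op6, op7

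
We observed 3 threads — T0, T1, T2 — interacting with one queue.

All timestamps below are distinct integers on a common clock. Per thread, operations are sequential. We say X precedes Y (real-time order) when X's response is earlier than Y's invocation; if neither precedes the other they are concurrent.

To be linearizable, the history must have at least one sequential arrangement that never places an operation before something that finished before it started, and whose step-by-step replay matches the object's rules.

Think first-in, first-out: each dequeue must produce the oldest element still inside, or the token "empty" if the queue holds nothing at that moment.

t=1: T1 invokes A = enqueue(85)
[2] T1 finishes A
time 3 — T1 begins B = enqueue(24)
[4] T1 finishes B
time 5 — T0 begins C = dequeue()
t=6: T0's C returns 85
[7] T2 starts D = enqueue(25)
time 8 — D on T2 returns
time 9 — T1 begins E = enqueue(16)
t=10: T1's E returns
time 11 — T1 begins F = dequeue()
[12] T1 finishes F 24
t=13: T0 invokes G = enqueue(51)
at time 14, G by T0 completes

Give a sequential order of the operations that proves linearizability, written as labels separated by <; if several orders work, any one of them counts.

A < B < C < D < E < F < G

1. A enqueue(85), leaving queue <85>
2. B enqueue(24), leaving queue <85,24>
3. C dequeue() → 85, leaving queue <24>
4. D enqueue(25), leaving queue <24,25>
5. E enqueue(16), leaving queue <24,25,16>
6. F dequeue() → 24, leaving queue <25,16>
7. G enqueue(51), leaving queue <25,16,51>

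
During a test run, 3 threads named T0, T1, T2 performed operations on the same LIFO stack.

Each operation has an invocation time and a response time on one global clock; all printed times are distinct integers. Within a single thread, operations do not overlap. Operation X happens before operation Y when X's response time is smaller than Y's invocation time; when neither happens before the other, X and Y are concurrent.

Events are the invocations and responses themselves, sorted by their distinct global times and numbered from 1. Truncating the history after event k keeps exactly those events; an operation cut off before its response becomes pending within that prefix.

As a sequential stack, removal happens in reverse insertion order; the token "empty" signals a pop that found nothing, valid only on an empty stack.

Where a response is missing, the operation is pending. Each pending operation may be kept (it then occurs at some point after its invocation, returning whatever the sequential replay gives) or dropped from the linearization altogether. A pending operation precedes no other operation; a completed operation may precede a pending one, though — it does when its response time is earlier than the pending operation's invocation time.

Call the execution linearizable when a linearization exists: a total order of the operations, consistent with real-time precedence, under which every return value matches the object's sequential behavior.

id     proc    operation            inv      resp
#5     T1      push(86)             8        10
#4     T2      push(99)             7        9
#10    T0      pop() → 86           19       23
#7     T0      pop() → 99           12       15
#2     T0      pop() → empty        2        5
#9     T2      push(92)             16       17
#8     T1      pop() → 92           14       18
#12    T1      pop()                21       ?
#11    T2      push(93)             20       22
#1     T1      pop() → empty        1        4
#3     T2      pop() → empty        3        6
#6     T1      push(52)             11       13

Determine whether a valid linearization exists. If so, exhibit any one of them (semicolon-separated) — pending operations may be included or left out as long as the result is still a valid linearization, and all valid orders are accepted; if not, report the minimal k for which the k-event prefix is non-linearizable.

step 1: #1 pop() → empty — stack <>
step 2: #2 pop() → empty — stack <>
step 3: #3 pop() → empty — stack <>
step 4: #5 push(86) — stack <86>
step 5: #4 push(99) — stack <86,99>
step 6: #7 pop() → 99 — stack <86>
step 7: #6 push(52) — stack <86,52>
step 8: #9 push(92) — stack <86,52,92>
step 9: #8 pop() → 92 — stack <86,52>
step 10: #12 pop() (pending, included) — stack <86>
step 11: #10 pop() → 86 — stack <>
step 12: #11 push(93) — stack <93>

linearizable — witness: #1; #2; #3; #5; #4; #7; #6; #9; #8; #12; #10; #11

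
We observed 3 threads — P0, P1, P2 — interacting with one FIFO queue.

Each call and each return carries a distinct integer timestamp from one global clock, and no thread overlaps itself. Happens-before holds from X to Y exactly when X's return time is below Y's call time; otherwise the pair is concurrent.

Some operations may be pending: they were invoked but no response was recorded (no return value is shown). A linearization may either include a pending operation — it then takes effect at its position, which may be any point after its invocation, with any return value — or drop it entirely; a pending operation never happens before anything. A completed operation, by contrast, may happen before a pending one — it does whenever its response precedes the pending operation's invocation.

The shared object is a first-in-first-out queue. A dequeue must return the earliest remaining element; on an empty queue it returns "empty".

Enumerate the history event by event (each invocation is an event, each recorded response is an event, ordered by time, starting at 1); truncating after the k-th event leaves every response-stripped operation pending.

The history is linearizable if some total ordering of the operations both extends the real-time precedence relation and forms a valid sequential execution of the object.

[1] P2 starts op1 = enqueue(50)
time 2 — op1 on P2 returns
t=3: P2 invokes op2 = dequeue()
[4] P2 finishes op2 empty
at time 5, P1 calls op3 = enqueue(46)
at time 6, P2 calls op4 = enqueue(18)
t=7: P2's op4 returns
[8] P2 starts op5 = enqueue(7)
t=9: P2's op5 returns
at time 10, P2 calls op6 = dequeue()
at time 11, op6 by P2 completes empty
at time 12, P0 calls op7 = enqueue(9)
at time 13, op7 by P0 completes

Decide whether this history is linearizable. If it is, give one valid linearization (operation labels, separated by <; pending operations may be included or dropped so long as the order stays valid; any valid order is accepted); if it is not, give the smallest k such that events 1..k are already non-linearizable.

prefix check: 1..3 passes, 1..4 fails once op2's time-4 response joins
exactly one order of the 2 completed ops respects real time; the FIFO queue replay fails
sample order op1, op2 stalls at step 2 — op2 dequeue() → empty has no legal effect

not linearizable — minimal violating prefix: 4 events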